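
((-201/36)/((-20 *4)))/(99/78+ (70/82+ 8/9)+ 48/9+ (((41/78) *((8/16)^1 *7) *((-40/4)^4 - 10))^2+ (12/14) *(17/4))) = 9749103/47185295342389040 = 0.00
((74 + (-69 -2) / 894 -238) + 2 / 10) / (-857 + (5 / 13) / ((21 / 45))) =66661231 / 348266640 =0.19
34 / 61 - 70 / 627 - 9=-327175 / 38247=-8.55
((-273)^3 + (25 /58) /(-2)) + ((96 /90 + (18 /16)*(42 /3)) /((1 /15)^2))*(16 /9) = -7078212311 /348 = -20339690.55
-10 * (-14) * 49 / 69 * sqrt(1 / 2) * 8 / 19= 27440 * sqrt(2) / 1311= 29.60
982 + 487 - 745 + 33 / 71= 51437 / 71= 724.46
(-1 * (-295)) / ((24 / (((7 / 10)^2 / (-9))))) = -2891 / 4320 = -0.67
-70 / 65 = -14 / 13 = -1.08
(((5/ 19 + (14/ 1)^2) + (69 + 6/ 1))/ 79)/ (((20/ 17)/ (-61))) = -2672349/ 15010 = -178.04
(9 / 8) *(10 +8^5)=147501 / 4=36875.25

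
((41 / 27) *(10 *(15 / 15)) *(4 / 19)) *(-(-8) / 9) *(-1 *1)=-2.84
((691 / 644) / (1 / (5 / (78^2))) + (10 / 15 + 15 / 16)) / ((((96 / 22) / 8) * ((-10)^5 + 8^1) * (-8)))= 34588037 / 9402678125568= 0.00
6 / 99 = 2 / 33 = 0.06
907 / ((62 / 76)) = 34466 / 31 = 1111.81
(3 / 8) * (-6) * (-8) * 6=108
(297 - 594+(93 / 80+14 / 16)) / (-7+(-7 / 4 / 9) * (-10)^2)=30339 / 2720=11.15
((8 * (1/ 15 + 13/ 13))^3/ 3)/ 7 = 2097152/ 70875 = 29.59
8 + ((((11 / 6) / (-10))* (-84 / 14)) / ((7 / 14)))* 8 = 128 / 5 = 25.60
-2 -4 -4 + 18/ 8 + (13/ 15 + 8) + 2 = 187/ 60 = 3.12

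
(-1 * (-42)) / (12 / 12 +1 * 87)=0.48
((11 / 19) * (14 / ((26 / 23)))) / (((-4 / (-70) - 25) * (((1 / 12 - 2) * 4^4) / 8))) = 2695 / 575016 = 0.00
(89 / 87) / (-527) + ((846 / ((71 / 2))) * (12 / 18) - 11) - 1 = 12648005 / 3255279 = 3.89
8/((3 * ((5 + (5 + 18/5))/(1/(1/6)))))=20/17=1.18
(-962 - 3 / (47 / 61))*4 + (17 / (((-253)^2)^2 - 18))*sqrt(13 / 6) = -181588 / 47 + 17*sqrt(78) / 24582912378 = -3863.57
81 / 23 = 3.52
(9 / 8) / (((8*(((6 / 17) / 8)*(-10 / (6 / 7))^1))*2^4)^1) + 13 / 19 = 0.67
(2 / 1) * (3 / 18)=1 / 3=0.33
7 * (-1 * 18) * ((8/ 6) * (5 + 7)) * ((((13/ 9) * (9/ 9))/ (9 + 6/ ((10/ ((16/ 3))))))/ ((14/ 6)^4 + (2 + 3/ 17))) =-10024560/ 1336327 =-7.50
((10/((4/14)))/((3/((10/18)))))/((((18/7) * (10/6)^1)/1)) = 245/162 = 1.51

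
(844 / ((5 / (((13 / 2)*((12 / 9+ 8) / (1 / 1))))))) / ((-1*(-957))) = 153608 / 14355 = 10.70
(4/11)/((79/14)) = 56/869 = 0.06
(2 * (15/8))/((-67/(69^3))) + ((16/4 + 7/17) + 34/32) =-334979417/18224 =-18381.22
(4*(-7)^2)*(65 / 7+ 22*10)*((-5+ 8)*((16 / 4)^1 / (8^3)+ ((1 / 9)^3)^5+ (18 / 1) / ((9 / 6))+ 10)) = 2172082470069295721945 / 732057358558752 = 2967093.28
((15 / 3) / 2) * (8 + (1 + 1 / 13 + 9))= 1175 / 26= 45.19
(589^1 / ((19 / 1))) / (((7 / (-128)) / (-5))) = 19840 / 7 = 2834.29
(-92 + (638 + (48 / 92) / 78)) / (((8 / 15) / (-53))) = -16223565 / 299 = -54259.41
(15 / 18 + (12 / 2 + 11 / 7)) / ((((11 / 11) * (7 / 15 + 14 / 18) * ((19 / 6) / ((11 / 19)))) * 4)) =174735 / 566048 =0.31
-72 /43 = -1.67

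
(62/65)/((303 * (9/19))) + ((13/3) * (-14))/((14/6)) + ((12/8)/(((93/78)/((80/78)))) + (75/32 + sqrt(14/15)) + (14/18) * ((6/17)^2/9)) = -21.38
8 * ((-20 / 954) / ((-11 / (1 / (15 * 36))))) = 4 / 141669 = 0.00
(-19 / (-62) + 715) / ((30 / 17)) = 251311 / 620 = 405.34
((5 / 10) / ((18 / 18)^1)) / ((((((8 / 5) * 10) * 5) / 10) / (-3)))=-3 / 16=-0.19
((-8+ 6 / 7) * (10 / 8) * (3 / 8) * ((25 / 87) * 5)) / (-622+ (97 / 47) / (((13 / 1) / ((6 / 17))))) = 162296875 / 20982508736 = 0.01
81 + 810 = 891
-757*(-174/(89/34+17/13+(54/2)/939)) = 18222658428/547033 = 33311.81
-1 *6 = -6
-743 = -743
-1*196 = -196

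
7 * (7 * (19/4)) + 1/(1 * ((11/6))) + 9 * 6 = 12641/44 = 287.30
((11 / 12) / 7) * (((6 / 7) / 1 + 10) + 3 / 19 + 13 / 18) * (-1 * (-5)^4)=-193180625 / 201096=-960.64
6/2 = 3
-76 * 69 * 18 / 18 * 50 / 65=-4033.85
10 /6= 5 /3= 1.67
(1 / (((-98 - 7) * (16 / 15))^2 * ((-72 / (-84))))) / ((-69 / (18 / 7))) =-1 / 288512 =-0.00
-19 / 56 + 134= 7485 / 56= 133.66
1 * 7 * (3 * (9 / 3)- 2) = 49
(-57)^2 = 3249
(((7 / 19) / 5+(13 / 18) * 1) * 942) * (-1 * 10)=-427354 / 57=-7497.44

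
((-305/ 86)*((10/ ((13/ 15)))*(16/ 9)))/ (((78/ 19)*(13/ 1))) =-1159000/ 850239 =-1.36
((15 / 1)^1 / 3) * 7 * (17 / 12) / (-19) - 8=-2419 / 228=-10.61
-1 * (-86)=86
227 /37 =6.14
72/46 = 1.57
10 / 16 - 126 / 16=-29 / 4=-7.25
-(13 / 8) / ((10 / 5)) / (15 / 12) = -13 / 20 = -0.65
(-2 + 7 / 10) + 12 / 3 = 27 / 10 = 2.70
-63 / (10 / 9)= -56.70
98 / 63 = 14 / 9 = 1.56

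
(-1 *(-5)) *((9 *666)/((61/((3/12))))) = 14985/122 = 122.83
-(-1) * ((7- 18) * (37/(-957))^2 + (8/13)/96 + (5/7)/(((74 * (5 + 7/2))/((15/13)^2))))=-2111510465/247814418852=-0.01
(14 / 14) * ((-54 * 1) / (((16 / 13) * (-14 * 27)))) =13 / 112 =0.12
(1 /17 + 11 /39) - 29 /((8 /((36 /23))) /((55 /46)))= -9039149 /1402908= -6.44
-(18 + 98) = -116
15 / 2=7.50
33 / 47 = 0.70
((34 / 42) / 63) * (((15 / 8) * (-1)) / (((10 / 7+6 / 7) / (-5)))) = 425 / 8064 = 0.05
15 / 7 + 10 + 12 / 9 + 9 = 472 / 21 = 22.48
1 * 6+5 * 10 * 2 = 106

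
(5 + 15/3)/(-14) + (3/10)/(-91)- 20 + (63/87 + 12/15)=-101303/5278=-19.19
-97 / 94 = -1.03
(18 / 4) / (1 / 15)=135 / 2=67.50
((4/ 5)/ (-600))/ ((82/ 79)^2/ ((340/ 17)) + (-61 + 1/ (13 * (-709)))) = 57523297/ 2629371451950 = 0.00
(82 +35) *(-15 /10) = -351 /2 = -175.50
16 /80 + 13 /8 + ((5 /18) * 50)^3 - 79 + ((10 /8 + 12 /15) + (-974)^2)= 5547865303 /5832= 951280.06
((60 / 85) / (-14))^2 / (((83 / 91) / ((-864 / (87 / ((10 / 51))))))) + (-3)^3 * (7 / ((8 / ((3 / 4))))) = -46950147639 / 2648932384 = -17.72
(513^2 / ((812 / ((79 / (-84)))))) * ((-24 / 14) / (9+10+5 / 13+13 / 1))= 270274563 / 16750748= 16.14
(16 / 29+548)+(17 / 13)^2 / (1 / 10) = 2772262 / 4901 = 565.65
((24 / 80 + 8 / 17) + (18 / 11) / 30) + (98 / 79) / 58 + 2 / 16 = 16648657 / 17136680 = 0.97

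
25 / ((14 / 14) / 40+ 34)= 1000 / 1361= 0.73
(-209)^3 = -9129329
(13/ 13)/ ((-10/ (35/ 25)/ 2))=-7/ 25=-0.28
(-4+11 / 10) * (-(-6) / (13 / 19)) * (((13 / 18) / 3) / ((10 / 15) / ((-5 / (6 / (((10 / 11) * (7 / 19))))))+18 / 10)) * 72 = 77140 / 103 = 748.93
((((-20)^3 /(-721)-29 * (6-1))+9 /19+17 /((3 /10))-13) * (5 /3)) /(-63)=18445145 /7767333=2.37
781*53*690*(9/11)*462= 10796122260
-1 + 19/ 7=12/ 7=1.71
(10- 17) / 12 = -7 / 12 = -0.58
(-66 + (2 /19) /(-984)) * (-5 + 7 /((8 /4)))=616969 /6232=99.00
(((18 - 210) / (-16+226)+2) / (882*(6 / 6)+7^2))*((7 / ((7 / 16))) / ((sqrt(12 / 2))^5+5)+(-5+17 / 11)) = -590836 / 146222615+1152*sqrt(6) / 13292965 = -0.00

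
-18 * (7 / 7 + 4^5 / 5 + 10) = -19422 / 5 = -3884.40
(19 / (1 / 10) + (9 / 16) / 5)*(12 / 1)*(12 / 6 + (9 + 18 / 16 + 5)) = 6250899 / 160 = 39068.12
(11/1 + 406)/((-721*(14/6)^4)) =-33777/1731121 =-0.02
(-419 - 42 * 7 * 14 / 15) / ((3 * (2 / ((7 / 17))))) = -24269 / 510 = -47.59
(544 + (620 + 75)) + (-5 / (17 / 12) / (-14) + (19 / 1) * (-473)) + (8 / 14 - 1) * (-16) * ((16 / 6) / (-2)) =-923070 / 119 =-7756.89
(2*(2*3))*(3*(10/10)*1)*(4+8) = 432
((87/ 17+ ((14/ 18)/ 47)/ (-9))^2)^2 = 12016673335389861610000/ 17543942398694179521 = 684.95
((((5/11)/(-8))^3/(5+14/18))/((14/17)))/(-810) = 425/8930009088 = 0.00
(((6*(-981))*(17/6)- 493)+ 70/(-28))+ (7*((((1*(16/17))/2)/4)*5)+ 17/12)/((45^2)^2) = -14365268492621/836527500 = -17172.50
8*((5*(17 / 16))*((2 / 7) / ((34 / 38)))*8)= 760 / 7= 108.57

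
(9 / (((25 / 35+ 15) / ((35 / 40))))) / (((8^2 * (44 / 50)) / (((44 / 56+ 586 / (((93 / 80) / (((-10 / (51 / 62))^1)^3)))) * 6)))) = -176602432388095 / 3652442112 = -48351.88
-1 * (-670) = 670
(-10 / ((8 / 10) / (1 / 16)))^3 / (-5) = 3125 / 32768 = 0.10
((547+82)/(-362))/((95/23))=-14467/34390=-0.42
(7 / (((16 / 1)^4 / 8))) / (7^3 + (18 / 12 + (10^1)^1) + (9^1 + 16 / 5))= 35 / 15020032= 0.00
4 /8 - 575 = -1149 /2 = -574.50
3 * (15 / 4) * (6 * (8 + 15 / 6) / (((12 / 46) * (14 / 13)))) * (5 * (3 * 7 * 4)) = 4238325 / 4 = 1059581.25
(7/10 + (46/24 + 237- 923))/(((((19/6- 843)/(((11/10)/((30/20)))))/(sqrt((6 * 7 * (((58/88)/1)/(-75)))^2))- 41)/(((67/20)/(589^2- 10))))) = 557681803/265677487653600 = 0.00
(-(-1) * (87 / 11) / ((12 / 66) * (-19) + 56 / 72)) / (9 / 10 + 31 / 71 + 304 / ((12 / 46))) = -333558 / 131705371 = -0.00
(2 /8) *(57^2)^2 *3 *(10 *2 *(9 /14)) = 1425060135 /14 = 101790009.64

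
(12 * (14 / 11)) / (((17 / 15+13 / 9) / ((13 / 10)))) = 2457 / 319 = 7.70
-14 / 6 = -7 / 3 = -2.33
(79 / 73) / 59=79 / 4307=0.02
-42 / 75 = -14 / 25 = -0.56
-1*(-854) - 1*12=842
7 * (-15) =-105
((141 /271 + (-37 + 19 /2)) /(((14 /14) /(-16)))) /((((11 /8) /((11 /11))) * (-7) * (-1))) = 133696 /2981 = 44.85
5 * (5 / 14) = 25 / 14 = 1.79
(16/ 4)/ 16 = 1/ 4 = 0.25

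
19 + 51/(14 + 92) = 2065/106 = 19.48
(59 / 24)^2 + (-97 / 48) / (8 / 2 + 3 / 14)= 189083 / 33984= 5.56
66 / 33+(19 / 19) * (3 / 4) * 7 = 29 / 4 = 7.25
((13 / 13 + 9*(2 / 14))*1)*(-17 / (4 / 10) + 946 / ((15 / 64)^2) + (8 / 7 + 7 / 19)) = 8225983048 / 209475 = 39269.52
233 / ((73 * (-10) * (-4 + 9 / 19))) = 4427 / 48910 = 0.09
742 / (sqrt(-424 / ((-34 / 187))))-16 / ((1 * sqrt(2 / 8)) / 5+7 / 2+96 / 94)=-1880 / 543+7 * sqrt(583) / 11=11.90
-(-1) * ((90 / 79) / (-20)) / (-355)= 9 / 56090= 0.00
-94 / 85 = -1.11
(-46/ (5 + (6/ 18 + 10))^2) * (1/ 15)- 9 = -2073/ 230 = -9.01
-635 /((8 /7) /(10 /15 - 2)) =4445 /6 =740.83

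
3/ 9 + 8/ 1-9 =-2/ 3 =-0.67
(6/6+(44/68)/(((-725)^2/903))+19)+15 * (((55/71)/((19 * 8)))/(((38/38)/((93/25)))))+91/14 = 2583012152561/96433265000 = 26.79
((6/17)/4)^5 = 243/45435424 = 0.00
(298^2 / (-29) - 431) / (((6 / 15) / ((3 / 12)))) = -506515 / 232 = -2183.25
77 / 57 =1.35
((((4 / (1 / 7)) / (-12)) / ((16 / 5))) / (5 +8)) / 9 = -35 / 5616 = -0.01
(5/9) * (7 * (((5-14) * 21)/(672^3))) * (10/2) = -25/2064384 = -0.00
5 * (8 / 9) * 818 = 32720 / 9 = 3635.56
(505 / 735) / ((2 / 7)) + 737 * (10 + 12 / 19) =6254627 / 798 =7837.88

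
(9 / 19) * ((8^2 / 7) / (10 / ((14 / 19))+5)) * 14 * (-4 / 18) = -896 / 1235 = -0.73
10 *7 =70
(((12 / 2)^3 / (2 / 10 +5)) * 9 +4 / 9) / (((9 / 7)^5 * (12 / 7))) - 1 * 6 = 1163664058 / 20726199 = 56.14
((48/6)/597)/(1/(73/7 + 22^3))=596872/4179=142.83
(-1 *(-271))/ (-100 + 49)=-271/ 51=-5.31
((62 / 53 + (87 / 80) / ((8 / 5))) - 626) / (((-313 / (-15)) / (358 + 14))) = -5906760615 / 530848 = -11127.03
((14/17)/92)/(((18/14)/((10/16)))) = 245/56304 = 0.00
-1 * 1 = -1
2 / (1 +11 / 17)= 17 / 14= 1.21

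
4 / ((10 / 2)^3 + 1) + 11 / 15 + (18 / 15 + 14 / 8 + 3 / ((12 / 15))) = 4703 / 630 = 7.47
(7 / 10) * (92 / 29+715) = 145789 / 290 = 502.72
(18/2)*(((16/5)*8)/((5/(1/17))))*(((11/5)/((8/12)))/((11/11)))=19008/2125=8.94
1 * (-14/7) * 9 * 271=-4878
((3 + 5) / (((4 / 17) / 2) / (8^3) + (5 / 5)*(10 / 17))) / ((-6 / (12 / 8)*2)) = -1.70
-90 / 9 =-10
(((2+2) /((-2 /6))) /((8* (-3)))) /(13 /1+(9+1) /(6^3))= 54 /1409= 0.04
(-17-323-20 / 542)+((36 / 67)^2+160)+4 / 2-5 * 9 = -270977411 / 1216519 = -222.75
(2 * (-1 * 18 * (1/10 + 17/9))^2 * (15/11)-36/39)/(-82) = -1249269/29315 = -42.62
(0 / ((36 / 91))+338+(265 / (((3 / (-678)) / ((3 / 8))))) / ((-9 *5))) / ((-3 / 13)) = -130585 / 36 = -3627.36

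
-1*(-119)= 119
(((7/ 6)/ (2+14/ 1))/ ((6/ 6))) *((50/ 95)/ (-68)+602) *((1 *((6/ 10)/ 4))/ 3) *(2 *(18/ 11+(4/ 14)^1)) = 4796273/ 568480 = 8.44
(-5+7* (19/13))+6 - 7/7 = 133/13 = 10.23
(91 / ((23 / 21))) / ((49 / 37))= 1443 / 23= 62.74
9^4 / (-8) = -6561 / 8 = -820.12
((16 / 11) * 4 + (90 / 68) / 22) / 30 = 4397 / 22440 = 0.20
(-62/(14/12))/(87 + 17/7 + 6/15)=-155/262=-0.59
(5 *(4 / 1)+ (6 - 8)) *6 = 108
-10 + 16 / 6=-22 / 3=-7.33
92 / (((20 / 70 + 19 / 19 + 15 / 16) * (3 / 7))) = 72128 / 747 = 96.56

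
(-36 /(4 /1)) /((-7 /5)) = 45 /7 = 6.43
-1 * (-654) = 654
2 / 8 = 1 / 4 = 0.25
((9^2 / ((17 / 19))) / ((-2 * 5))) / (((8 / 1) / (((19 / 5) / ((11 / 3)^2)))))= -263169 / 822800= -0.32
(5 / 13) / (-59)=-5 / 767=-0.01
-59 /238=-0.25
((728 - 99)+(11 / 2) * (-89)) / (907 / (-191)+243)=53289 / 91012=0.59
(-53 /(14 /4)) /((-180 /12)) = 106 /105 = 1.01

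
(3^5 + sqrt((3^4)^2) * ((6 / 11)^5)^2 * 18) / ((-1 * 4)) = -6390953862651 / 103749698404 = -61.60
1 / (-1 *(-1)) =1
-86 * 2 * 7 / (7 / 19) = -3268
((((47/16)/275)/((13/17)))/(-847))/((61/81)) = -64719/2955352400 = -0.00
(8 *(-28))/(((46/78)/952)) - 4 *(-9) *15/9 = -8315292/23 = -361534.43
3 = 3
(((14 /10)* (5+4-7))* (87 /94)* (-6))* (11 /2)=-20097 /235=-85.52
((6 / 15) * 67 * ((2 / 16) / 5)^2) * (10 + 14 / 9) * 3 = 0.58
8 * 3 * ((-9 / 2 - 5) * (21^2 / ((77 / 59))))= -847476 / 11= -77043.27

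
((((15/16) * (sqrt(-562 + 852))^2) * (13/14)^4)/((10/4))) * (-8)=-12424035/19208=-646.82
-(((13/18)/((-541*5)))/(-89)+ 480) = -480.00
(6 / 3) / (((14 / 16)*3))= 16 / 21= 0.76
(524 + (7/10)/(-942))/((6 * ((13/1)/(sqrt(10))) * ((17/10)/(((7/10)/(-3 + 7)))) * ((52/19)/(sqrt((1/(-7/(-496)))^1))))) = 93785387 * sqrt(2170)/649527840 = 6.73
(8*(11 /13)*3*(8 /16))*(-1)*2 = -20.31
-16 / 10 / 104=-0.02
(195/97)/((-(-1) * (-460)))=-39/8924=-0.00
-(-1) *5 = 5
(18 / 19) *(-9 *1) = -162 / 19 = -8.53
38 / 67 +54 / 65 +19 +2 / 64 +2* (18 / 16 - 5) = 1766971 / 139360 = 12.68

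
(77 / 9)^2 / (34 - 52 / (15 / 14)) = -29645 / 5886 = -5.04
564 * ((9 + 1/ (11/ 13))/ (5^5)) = 63168/ 34375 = 1.84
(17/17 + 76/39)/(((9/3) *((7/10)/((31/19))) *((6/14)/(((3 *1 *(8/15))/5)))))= 11408/6669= 1.71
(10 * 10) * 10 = 1000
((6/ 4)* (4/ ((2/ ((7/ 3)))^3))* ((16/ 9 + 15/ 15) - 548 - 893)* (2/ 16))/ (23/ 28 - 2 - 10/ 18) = 3884818/ 3933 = 987.75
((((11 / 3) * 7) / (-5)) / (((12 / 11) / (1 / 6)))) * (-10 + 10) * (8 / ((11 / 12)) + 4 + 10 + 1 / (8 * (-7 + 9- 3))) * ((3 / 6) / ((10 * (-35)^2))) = 0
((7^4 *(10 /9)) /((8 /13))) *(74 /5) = 1154881 /18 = 64160.06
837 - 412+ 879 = 1304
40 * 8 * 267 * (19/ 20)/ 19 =4272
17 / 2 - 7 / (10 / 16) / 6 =199 / 30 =6.63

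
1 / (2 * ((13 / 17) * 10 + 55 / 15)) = 51 / 1154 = 0.04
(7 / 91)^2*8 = 8 / 169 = 0.05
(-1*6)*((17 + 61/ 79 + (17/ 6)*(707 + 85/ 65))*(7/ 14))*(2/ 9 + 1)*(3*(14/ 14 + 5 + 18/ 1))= -534506.00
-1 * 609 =-609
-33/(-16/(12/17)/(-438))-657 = -44019/34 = -1294.68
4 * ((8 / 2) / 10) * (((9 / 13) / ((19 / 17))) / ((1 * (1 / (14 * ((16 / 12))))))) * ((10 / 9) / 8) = 1904 / 741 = 2.57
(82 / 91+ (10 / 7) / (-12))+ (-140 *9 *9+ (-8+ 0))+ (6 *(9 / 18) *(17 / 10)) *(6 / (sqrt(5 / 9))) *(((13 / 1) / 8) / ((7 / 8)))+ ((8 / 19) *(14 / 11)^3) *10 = -22365741427 / 1972542+ 5967 *sqrt(5) / 175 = -11262.29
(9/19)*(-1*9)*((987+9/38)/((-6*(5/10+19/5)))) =5064525/31046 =163.13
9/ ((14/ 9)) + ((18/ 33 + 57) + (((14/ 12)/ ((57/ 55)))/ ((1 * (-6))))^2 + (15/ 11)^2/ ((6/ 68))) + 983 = 1067.44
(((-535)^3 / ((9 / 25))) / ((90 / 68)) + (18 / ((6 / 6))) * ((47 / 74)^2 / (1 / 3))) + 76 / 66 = -784036651871399 / 2439558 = -321384714.72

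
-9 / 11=-0.82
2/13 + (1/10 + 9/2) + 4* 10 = 44.75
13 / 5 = 2.60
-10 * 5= -50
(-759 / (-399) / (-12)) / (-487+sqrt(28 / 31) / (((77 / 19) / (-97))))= 0.00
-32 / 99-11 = -1121 / 99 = -11.32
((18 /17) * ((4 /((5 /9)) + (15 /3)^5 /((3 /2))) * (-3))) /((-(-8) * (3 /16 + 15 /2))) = -376296 /3485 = -107.98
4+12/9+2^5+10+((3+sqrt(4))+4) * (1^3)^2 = 169/3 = 56.33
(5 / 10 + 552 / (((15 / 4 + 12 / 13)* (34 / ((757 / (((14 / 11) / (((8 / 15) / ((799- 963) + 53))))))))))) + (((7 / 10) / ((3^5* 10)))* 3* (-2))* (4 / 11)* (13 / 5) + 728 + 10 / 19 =120600568491143 / 167711370750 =719.10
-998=-998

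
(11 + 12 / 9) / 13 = 37 / 39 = 0.95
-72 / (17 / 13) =-936 / 17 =-55.06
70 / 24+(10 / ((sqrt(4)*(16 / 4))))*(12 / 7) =425 / 84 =5.06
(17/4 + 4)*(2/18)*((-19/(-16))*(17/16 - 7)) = -19855/3072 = -6.46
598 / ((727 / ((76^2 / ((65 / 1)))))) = 73.09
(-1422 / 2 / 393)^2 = 3.27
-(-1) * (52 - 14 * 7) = -46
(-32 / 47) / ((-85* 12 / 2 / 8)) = 128 / 11985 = 0.01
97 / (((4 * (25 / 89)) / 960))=414384 / 5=82876.80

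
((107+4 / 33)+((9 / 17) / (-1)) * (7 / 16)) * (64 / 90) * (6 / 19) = 3837764 / 159885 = 24.00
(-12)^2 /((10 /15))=216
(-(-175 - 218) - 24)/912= 123/304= 0.40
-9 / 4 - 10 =-49 / 4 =-12.25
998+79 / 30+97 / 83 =2494487 / 2490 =1001.80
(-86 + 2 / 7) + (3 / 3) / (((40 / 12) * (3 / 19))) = -5867 / 70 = -83.81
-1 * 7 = -7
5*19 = 95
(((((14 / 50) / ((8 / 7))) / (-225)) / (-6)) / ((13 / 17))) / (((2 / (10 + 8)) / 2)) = 833 / 195000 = 0.00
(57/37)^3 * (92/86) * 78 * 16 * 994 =10567770385536/2178079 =4851876.53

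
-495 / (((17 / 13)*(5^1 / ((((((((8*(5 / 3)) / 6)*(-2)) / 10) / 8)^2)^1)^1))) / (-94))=6721 / 306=21.96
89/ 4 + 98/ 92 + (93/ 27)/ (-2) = 17879/ 828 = 21.59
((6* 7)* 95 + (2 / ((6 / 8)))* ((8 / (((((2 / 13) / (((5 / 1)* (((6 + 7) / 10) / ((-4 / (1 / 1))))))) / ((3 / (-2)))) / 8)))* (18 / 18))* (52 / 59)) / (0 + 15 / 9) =1128054 / 295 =3823.91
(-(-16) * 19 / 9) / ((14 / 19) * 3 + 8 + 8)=1.85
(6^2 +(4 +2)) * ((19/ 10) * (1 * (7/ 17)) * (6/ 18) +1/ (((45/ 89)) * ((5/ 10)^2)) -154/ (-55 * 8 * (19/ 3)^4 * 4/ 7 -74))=10039429023029/ 29249382045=343.24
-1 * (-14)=14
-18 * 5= -90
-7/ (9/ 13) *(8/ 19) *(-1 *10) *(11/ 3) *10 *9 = 800800/ 57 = 14049.12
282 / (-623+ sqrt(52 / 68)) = -1493331 / 3299090 - 141 * sqrt(221) / 3299090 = -0.45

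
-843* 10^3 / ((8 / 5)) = -526875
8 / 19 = 0.42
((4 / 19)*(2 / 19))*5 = 40 / 361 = 0.11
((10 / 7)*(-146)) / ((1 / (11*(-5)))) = 80300 / 7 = 11471.43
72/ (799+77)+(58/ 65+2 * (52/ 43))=692312/ 204035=3.39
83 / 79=1.05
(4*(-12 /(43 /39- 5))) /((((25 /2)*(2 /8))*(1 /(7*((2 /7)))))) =7.88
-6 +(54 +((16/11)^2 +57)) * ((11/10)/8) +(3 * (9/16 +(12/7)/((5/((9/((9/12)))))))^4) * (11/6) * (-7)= -5689866037070441/309084160000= -18408.79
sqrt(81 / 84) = 0.98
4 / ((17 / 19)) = 76 / 17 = 4.47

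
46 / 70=23 / 35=0.66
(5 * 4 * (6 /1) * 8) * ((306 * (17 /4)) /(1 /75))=93636000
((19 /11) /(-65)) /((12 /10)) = -19 /858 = -0.02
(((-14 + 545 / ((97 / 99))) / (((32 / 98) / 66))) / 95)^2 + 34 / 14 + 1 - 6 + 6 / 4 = 50633701597478607 / 38042468800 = 1330978.33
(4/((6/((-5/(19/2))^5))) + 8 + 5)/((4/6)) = 96367861/4952198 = 19.46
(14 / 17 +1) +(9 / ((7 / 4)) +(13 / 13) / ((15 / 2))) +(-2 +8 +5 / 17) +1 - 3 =20338 / 1785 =11.39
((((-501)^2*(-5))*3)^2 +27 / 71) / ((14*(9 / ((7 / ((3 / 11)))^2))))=15786338857642661 / 213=74114266937289.49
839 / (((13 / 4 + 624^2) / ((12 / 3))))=13424 / 1557517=0.01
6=6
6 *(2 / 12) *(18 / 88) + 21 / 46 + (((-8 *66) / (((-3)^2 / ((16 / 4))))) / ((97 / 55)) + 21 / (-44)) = -19565257 / 147246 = -132.87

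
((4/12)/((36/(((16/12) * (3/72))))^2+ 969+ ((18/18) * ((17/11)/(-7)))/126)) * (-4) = -12936/4083309829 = -0.00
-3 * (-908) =2724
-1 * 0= 0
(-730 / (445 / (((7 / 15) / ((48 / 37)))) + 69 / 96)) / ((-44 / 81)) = 122517360 / 112846327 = 1.09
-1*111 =-111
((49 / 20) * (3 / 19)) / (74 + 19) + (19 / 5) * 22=83.60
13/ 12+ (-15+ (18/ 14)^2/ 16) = -32489/ 2352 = -13.81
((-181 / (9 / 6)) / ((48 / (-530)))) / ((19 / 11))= 527615 / 684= 771.37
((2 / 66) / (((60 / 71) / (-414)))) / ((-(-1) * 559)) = -1633 / 61490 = -0.03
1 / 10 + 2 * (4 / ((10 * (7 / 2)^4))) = 2529 / 24010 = 0.11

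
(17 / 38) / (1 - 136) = -17 / 5130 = -0.00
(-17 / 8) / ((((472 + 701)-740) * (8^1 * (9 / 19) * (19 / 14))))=-119 / 124704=-0.00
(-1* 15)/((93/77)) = -385/31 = -12.42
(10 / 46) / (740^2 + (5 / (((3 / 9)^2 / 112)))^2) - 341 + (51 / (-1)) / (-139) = -5651756519221 / 16591918480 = -340.63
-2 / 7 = -0.29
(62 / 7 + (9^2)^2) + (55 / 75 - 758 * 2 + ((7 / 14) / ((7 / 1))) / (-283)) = 42913471 / 8490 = 5054.59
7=7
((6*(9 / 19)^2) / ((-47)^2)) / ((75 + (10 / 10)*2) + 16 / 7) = 1134 / 147528065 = 0.00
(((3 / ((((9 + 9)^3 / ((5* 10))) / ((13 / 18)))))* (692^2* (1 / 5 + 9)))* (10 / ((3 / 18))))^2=12812880385670560000 / 531441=24109694934471.67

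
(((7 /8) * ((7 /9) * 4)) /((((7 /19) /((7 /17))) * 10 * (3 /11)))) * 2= 10241 /4590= 2.23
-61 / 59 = -1.03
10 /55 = 2 /11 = 0.18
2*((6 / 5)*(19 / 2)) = 114 / 5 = 22.80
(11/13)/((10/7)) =77/130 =0.59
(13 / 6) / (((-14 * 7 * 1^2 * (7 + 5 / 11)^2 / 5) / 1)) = -7865 / 3953712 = -0.00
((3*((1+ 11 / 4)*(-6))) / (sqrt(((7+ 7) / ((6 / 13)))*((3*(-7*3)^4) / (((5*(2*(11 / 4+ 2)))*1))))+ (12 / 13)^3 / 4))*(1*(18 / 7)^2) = 12172258800 / 51676096573171 - 5864572935*sqrt(17290) / 1054614215779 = -0.73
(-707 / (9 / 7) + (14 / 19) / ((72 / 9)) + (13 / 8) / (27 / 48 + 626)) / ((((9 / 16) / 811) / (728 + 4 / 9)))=-80178960165691024 / 138856275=-577424103.92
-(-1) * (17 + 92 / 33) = 19.79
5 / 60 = 1 / 12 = 0.08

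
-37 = -37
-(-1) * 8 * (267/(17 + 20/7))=14952/139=107.57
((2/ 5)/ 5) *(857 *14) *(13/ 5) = 311948/ 125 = 2495.58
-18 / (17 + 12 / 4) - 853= -8539 / 10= -853.90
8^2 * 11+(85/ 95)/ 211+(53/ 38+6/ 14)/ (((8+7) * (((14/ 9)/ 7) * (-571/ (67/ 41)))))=1850070856457/ 2627931572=704.00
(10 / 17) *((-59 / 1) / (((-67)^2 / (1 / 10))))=-59 / 76313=-0.00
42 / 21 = 2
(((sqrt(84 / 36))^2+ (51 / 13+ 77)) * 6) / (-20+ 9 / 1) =-6494 / 143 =-45.41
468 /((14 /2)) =468 /7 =66.86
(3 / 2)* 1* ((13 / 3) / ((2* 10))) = 13 / 40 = 0.32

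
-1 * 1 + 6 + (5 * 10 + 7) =62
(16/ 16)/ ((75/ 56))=56/ 75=0.75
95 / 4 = 23.75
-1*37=-37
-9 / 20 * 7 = -63 / 20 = -3.15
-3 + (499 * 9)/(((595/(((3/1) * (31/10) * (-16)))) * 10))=-1715277/14875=-115.31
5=5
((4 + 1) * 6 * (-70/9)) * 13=-9100/3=-3033.33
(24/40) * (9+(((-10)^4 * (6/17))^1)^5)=2332800000000000038336139/7099285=328596471334789353.90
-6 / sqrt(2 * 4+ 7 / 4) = -4 * sqrt(39) / 13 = -1.92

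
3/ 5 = 0.60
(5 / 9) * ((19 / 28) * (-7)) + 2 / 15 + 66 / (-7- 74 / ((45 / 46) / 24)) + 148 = 715750493 / 4920660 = 145.46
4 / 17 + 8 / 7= 164 / 119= 1.38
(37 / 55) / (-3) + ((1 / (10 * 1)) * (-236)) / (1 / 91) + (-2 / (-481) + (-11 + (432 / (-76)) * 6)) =-3306788884 / 1507935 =-2192.93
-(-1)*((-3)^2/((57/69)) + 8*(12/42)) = 1753/133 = 13.18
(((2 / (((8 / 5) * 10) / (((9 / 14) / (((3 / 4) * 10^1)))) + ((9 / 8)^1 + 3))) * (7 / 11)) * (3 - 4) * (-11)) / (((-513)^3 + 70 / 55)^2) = 40656 / 10098577350592789314811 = 0.00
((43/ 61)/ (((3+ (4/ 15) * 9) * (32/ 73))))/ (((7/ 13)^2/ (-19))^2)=161823627095/ 126542304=1278.81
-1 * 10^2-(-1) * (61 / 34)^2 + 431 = 386357 / 1156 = 334.22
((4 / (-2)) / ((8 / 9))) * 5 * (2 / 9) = -5 / 2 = -2.50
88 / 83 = 1.06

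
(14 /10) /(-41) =-7 /205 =-0.03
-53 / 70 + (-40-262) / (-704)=-0.33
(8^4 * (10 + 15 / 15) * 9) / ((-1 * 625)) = -405504 / 625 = -648.81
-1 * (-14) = 14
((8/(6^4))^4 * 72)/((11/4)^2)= 8/578739249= 0.00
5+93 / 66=141 / 22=6.41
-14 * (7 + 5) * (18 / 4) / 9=-84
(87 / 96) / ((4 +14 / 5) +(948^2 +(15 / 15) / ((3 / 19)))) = 435 / 431384224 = 0.00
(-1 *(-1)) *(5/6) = 5/6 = 0.83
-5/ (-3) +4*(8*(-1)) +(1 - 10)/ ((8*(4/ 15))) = -34.55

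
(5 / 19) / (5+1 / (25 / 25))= 5 / 114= 0.04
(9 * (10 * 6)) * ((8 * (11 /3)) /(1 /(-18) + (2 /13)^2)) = -48185280 /97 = -496755.46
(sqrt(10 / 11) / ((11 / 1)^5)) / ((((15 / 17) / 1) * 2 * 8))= 17 * sqrt(110) / 425174640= 0.00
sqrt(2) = 1.41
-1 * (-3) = 3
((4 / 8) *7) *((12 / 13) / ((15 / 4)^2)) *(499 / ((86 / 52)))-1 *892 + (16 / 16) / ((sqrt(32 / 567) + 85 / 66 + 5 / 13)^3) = -5447677067037618482055689347196 / 6623794199426600428052764575-53508935762912536530624 *sqrt(14) / 2053889674240806334279927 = -822.54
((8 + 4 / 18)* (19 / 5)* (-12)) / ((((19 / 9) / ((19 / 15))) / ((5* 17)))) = -95608 / 5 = -19121.60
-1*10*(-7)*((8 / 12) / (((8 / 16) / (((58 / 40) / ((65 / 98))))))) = 39788 / 195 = 204.04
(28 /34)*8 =6.59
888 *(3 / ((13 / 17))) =45288 / 13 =3483.69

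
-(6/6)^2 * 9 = -9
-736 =-736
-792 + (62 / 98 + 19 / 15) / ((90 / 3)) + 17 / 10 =-17424719 / 22050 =-790.24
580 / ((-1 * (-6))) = 290 / 3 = 96.67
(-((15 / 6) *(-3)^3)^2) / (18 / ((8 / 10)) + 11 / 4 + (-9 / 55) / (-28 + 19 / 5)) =-24257475 / 134467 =-180.40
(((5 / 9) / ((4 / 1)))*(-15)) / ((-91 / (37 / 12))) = 925 / 13104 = 0.07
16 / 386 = 8 / 193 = 0.04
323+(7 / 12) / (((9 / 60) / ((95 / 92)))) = 270769 / 828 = 327.02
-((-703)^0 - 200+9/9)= 198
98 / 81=1.21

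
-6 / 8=-3 / 4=-0.75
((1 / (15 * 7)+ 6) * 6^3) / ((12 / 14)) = 7572 / 5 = 1514.40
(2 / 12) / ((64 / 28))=7 / 96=0.07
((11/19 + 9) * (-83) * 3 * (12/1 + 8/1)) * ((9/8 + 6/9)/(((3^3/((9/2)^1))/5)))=-8119475/114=-71223.46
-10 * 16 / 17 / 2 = -80 / 17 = -4.71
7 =7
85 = 85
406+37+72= 515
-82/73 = -1.12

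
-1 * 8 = -8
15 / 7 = 2.14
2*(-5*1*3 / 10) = -3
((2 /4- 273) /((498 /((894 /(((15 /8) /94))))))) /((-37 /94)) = 62305.64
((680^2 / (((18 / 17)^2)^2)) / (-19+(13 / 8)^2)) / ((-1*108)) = 38620110400 / 185472909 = 208.23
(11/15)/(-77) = -1/105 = -0.01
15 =15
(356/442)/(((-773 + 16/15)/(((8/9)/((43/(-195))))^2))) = -0.02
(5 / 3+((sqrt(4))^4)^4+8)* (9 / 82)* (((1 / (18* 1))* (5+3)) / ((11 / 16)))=6292384 / 1353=4650.69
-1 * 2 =-2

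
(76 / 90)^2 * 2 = 2888 / 2025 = 1.43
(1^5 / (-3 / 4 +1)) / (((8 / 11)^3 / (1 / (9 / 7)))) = 9317 / 1152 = 8.09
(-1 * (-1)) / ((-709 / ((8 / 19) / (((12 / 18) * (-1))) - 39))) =753 / 13471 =0.06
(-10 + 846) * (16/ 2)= 6688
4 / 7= 0.57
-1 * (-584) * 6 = 3504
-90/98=-45/49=-0.92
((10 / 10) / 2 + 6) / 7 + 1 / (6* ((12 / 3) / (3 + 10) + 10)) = 5317 / 5628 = 0.94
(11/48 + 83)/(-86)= -3995/4128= -0.97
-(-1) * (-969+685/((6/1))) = -5129/6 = -854.83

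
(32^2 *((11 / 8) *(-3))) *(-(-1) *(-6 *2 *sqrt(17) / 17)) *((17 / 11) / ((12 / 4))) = 1536 *sqrt(17) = 6333.09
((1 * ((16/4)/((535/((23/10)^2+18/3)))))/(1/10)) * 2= 4516/2675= 1.69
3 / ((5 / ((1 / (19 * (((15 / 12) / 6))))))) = 72 / 475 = 0.15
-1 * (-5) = 5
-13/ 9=-1.44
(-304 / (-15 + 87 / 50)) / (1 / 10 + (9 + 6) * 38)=152000 / 3779763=0.04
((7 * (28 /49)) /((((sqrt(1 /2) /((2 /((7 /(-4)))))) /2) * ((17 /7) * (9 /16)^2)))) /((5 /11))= -180224 * sqrt(2) /6885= -37.02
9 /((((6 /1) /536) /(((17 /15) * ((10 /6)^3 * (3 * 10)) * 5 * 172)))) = 979540000 /9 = 108837777.78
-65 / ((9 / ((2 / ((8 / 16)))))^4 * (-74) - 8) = 8320 / 243781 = 0.03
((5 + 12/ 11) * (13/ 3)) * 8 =211.15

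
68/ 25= 2.72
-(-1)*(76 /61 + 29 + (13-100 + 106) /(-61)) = 1826 /61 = 29.93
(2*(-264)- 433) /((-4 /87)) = 83607 /4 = 20901.75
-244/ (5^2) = -244/ 25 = -9.76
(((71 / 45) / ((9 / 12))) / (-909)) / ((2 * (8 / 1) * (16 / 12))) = -71 / 654480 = -0.00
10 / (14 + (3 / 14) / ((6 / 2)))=140 / 197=0.71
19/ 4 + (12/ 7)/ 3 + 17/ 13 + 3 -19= -3411/ 364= -9.37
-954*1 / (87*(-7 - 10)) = 318 / 493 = 0.65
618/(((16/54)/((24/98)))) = 25029/49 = 510.80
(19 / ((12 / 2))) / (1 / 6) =19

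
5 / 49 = 0.10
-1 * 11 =-11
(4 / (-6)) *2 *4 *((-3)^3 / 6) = 24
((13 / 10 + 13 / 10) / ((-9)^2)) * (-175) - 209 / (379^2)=-65373584 / 11634921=-5.62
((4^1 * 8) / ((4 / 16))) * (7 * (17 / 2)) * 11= 83776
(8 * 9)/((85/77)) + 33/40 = 44913/680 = 66.05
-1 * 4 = -4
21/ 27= 7/ 9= 0.78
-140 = -140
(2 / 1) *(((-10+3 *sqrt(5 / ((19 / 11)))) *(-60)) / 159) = 400 / 53 -120 *sqrt(1045) / 1007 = 3.69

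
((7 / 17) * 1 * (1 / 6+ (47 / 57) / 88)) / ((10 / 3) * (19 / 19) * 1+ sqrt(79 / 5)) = -154525 / 2998732+ 18543 * sqrt(395) / 5997464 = 0.01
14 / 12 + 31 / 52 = 275 / 156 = 1.76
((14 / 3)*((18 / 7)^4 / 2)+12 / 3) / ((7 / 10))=363640 / 2401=151.45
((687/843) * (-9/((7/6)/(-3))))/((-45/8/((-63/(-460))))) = -74196/161575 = -0.46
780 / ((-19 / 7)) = -5460 / 19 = -287.37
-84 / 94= -42 / 47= -0.89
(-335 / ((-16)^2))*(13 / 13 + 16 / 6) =-3685 / 768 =-4.80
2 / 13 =0.15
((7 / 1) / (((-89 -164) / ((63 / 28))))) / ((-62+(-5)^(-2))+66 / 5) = 0.00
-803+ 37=-766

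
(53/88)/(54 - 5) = 53/4312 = 0.01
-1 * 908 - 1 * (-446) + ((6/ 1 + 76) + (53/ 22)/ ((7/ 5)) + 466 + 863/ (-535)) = 7094413/ 82390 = 86.11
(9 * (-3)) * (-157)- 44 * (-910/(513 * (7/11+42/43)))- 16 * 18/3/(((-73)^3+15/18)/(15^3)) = 559679802689131/130515701949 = 4288.22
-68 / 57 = -1.19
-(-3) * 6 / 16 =9 / 8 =1.12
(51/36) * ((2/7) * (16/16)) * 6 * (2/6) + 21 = 458/21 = 21.81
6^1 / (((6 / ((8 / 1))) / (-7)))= -56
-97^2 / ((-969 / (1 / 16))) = 9409 / 15504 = 0.61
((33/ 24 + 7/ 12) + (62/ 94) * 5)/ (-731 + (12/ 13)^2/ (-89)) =-89178089/ 12402489720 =-0.01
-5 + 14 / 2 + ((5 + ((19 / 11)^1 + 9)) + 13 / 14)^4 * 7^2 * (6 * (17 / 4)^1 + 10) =3073320359558551 / 22957088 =133872395.30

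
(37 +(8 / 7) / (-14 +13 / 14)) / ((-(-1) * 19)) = 6755 / 3477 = 1.94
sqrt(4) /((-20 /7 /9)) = -63 /10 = -6.30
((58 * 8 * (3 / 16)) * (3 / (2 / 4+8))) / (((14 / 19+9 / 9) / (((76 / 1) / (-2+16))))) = 125628 / 1309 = 95.97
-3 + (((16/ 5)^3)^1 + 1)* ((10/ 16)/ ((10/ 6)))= 9663/ 1000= 9.66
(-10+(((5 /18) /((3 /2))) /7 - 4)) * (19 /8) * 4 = -50179 /378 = -132.75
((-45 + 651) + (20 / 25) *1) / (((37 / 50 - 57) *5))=-6068 / 2813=-2.16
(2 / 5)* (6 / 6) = 2 / 5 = 0.40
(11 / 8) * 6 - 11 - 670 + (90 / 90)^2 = -2687 / 4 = -671.75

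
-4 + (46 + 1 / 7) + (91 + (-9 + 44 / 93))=81125 / 651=124.62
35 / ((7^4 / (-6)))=-30 / 343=-0.09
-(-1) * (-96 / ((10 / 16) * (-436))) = 192 / 545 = 0.35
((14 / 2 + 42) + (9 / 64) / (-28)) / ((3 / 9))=263397 / 1792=146.98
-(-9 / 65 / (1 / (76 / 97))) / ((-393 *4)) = -57 / 825955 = -0.00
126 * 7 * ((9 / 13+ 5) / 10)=32634 / 65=502.06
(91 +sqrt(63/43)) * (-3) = -273-9 * sqrt(301)/43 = -276.63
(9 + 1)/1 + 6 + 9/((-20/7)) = 257/20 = 12.85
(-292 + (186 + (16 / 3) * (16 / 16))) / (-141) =302 / 423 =0.71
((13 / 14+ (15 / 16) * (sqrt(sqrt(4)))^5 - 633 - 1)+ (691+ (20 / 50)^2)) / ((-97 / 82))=-833571 / 16975 - 615 * sqrt(2) / 194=-53.59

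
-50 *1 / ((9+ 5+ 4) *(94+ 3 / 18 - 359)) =50 / 4767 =0.01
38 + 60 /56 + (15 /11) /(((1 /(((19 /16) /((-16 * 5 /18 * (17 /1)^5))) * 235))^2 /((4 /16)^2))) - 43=-159865413267606749695 /40693014288026304512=-3.93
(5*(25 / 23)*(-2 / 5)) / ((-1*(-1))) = -50 / 23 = -2.17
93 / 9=31 / 3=10.33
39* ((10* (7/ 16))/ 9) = 455/ 24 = 18.96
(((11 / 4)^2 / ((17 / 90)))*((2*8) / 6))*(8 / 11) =1320 / 17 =77.65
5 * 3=15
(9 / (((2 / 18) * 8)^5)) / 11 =531441 / 360448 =1.47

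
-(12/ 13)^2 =-144/ 169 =-0.85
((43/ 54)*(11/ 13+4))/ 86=7/ 156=0.04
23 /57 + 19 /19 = 80 /57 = 1.40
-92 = -92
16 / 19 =0.84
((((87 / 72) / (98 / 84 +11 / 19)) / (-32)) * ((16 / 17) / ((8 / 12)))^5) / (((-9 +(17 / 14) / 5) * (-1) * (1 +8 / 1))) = -266595840 / 173204095859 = -0.00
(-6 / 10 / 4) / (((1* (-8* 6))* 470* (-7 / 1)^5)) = -1 / 2527772800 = -0.00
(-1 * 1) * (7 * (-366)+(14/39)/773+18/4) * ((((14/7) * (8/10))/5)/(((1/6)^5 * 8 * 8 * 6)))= 4163450679/251225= 16572.60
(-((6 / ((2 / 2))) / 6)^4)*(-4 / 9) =4 / 9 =0.44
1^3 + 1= 2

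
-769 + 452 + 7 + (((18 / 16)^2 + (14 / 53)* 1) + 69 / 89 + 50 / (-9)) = -851099099 / 2716992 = -313.25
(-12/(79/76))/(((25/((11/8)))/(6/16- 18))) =88407/7900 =11.19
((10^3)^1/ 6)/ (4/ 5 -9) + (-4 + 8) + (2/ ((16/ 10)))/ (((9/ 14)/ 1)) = -10613/ 738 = -14.38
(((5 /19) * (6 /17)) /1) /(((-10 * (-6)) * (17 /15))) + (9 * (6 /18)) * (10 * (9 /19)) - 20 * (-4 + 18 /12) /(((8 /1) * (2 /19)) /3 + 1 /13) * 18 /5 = 301227807 /582046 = 517.53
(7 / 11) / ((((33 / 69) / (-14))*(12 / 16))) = -24.84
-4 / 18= -0.22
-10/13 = -0.77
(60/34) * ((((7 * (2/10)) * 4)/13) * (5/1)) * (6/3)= 1680/221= 7.60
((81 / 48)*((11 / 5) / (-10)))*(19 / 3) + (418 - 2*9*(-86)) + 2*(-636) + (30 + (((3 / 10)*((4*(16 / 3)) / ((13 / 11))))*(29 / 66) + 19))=23182481 / 31200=743.03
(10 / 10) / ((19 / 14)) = 0.74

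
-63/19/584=-63/11096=-0.01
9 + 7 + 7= 23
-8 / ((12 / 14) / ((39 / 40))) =-91 / 10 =-9.10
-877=-877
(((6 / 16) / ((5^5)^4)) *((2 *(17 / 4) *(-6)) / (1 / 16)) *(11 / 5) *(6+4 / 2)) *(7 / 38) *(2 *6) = -1130976 / 9059906005859375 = -0.00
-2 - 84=-86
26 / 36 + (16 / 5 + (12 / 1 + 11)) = 2423 / 90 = 26.92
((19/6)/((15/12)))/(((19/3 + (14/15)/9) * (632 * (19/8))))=18/68651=0.00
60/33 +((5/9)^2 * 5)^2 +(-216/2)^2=11668.20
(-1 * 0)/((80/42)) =0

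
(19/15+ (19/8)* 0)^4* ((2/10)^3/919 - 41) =-204598496518/1938515625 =-105.54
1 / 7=0.14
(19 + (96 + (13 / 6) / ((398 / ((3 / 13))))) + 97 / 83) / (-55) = -1535023 / 726748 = -2.11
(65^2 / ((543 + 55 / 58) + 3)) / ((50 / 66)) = 323466 / 31723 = 10.20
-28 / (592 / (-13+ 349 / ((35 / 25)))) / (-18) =0.62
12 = 12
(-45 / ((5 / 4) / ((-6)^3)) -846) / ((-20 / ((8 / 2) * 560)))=-776160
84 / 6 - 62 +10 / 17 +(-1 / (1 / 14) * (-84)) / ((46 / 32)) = 301334 / 391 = 770.68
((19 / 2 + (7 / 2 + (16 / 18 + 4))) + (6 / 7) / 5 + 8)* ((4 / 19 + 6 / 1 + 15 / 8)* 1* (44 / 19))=110977471 / 227430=487.96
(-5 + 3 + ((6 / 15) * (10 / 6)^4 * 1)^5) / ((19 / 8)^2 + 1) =62053691596672 / 1481883370425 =41.87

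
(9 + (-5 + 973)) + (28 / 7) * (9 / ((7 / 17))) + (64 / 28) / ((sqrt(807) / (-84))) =7451 / 7 - 64 * sqrt(807) / 269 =1057.67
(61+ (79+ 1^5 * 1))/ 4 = 141/ 4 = 35.25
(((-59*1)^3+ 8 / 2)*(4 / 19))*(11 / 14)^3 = -273354125 / 13034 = -20972.39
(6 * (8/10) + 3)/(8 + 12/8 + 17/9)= 702/1025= 0.68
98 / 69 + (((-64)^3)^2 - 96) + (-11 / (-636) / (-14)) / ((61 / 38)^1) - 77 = 143077523619902791 / 2082052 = 68719476564.42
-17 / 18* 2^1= -17 / 9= -1.89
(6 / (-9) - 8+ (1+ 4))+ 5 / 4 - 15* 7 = -107.42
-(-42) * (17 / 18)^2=2023 / 54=37.46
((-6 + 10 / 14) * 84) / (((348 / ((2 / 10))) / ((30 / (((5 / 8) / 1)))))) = -1776 / 145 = -12.25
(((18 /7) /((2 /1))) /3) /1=3 /7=0.43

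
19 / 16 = 1.19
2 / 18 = 1 / 9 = 0.11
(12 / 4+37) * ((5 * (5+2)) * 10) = 14000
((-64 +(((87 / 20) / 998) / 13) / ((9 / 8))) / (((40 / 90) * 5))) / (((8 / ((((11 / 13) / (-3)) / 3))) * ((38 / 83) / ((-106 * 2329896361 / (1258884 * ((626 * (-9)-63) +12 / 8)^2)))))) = -22216111561171613 / 4969048183293031200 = -0.00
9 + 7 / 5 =52 / 5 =10.40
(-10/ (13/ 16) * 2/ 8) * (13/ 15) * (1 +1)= -16/ 3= -5.33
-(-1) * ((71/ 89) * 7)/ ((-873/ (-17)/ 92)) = 777308/ 77697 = 10.00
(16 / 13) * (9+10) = 304 / 13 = 23.38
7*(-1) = -7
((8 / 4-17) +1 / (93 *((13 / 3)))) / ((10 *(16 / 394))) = -297667 / 8060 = -36.93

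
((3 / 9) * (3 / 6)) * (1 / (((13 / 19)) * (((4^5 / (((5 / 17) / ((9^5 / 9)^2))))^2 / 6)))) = 475 / 7299973093278473662758912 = 0.00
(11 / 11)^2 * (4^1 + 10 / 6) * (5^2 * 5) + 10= 2155 / 3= 718.33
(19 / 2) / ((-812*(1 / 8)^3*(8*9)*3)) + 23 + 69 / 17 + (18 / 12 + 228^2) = 9692743219 / 186354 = 52012.53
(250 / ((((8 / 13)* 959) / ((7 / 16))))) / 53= 1625 / 464704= 0.00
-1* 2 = -2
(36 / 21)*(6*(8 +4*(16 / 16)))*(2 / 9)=192 / 7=27.43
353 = 353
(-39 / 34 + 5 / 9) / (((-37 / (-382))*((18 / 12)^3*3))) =-276568 / 458541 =-0.60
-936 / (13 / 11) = -792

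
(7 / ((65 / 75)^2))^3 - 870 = -292339455 / 4826809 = -60.57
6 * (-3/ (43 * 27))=-2/ 129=-0.02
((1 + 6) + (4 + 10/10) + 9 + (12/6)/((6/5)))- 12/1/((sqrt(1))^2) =10.67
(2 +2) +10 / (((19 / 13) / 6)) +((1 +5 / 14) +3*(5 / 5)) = 13143 / 266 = 49.41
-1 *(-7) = 7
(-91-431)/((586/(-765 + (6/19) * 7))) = 3782673/5567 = 679.48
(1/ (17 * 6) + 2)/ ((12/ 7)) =1435/ 1224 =1.17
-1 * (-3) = 3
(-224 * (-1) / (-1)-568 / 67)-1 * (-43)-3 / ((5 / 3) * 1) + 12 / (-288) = -191.32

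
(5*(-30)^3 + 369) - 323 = -134954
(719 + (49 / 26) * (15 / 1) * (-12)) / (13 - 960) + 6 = 68929 / 12311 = 5.60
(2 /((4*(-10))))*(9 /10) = -9 /200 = -0.04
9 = 9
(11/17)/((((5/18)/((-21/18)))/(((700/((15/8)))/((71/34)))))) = -34496/71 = -485.86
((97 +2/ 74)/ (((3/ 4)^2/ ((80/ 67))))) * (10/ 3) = 45952000/ 66933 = 686.54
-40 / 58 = -20 / 29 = -0.69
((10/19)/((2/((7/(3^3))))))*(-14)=-0.96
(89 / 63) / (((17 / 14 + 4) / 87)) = 5162 / 219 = 23.57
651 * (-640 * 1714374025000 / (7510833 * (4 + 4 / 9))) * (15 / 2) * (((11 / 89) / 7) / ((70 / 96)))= -8746246454400000 / 2250721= -3885975407.17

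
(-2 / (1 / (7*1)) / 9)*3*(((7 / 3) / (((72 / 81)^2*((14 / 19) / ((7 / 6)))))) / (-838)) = 2793 / 107264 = 0.03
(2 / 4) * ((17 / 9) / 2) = 17 / 36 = 0.47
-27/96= -9/32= -0.28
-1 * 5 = -5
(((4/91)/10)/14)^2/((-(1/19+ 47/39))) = -57/727262900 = -0.00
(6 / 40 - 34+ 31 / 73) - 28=-89681 / 1460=-61.43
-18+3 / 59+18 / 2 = -528 / 59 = -8.95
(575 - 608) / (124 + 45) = -33 / 169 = -0.20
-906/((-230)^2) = -0.02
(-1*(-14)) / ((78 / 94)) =658 / 39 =16.87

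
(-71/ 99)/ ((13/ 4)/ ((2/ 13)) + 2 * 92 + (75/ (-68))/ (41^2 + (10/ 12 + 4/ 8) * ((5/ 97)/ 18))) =-42511013144/ 12158934143697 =-0.00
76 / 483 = 0.16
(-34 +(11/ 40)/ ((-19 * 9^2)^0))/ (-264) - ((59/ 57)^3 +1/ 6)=-748305521/ 651879360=-1.15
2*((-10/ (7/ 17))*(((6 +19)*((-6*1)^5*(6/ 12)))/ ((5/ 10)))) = 66096000/ 7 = 9442285.71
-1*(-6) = 6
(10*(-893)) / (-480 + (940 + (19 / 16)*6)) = -19.12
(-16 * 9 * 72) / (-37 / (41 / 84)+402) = -23616 / 743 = -31.78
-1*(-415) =415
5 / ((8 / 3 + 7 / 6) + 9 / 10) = 75 / 71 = 1.06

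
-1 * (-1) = 1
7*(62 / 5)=434 / 5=86.80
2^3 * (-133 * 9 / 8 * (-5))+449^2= 207586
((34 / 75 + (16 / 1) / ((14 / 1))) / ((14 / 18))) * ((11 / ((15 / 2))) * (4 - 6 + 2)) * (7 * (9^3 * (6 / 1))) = 0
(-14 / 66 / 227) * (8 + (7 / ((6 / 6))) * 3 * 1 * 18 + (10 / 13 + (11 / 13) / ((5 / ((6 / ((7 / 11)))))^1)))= -58902 / 162305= -0.36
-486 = -486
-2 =-2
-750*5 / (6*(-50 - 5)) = 125 / 11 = 11.36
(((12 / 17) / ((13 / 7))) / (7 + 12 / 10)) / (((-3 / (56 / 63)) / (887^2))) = -881181280 / 81549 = -10805.54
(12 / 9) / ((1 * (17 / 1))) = 4 / 51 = 0.08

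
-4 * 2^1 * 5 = -40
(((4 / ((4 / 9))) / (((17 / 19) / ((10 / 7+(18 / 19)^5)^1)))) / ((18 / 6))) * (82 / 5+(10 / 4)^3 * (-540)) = -4798506907239 / 77540995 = -61883.48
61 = 61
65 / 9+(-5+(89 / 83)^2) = 209069 / 62001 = 3.37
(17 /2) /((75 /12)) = 34 /25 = 1.36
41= 41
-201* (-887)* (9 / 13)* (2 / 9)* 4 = 1426296 / 13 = 109715.08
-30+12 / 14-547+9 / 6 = -574.64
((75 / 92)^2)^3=177978515625 / 606355001344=0.29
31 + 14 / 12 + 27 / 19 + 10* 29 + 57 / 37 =325.13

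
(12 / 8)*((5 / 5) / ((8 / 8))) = 3 / 2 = 1.50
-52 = -52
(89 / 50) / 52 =0.03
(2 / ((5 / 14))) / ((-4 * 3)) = -7 / 15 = -0.47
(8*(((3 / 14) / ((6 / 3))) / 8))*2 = 0.21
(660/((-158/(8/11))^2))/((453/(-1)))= -0.00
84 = 84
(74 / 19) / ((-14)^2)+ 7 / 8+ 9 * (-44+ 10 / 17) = -49356311 / 126616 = -389.81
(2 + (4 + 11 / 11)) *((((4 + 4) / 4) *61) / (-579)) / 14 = -61 / 579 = -0.11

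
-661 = -661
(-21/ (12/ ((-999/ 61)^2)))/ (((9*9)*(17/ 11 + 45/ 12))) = -948717/ 866993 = -1.09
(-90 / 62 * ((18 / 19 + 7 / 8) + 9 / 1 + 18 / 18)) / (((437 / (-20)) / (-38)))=-404325 / 13547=-29.85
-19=-19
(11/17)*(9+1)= 110/17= 6.47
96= 96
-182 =-182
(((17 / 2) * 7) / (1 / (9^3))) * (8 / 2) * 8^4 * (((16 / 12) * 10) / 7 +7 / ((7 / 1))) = 2064310272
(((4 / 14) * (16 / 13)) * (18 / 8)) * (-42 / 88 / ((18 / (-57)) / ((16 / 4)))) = 4.78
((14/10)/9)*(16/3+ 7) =259/135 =1.92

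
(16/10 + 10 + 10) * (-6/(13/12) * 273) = -163296/5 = -32659.20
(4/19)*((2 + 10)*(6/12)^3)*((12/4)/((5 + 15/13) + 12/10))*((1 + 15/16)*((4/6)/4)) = 6045/145312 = 0.04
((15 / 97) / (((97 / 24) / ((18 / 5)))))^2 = 1679616 / 88529281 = 0.02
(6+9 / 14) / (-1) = -93 / 14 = -6.64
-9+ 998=989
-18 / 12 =-3 / 2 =-1.50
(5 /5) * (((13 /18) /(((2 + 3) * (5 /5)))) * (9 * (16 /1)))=104 /5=20.80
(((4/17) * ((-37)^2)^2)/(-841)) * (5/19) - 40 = -48348940/271643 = -177.99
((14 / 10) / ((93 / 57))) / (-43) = -133 / 6665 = -0.02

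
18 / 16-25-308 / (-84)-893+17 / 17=-21893 / 24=-912.21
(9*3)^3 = 19683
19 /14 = 1.36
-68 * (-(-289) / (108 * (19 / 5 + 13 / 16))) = -39.45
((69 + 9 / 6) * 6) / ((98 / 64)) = 13536 / 49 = 276.24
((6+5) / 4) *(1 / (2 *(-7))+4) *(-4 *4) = -1210 / 7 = -172.86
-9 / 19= -0.47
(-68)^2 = 4624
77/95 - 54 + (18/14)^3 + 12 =-39.06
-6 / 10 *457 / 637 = -1371 / 3185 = -0.43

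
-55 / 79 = -0.70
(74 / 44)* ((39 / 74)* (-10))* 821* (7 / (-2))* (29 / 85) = 6499857 / 748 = 8689.65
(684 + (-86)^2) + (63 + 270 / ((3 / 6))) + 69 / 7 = 60850 / 7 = 8692.86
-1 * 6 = -6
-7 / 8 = -0.88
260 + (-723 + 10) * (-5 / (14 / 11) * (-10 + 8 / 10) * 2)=-358958 / 7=-51279.71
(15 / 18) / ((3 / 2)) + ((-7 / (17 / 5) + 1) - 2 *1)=-383 / 153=-2.50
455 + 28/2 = 469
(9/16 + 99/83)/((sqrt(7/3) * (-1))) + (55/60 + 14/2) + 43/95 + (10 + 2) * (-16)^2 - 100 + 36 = 3438661/1140 - 333 * sqrt(21)/1328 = 3015.22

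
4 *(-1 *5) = -20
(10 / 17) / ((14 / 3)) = 15 / 119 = 0.13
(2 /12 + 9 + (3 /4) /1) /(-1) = -119 /12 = -9.92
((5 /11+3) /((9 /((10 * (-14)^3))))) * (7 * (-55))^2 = -14050652000 /9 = -1561183555.56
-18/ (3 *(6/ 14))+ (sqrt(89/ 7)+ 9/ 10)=-131/ 10+ sqrt(623)/ 7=-9.53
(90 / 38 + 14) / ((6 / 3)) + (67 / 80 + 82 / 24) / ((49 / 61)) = 3012019 / 223440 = 13.48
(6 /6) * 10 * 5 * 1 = 50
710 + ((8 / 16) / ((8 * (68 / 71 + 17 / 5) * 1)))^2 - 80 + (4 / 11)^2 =46713004283009 / 74132041984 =630.13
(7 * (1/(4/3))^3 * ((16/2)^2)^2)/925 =13.08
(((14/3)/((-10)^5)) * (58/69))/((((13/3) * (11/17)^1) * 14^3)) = -493/96696600000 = -0.00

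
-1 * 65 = -65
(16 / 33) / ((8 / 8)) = 16 / 33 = 0.48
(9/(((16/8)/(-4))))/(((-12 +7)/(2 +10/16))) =189/20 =9.45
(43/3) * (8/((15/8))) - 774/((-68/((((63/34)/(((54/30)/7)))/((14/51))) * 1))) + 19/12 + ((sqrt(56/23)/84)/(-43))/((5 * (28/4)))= 2212537/6120 - sqrt(322)/1453830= 361.53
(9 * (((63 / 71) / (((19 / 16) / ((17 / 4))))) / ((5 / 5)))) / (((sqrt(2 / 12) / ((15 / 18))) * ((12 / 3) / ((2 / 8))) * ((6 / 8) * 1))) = 5355 * sqrt(6) / 2698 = 4.86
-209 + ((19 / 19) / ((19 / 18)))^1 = -3953 / 19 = -208.05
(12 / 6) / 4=0.50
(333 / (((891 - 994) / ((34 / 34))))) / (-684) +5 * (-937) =-36674143 / 7828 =-4685.00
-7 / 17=-0.41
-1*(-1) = 1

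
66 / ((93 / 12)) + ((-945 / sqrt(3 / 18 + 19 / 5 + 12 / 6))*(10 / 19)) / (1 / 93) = 264 / 31 - 878850*sqrt(5370) / 3401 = -18927.79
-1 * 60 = -60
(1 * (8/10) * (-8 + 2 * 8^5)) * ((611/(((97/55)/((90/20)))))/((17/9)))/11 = 6486092496/1649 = 3933349.00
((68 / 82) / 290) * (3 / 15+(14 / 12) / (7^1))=0.00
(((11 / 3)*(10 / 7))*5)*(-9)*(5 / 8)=-4125 / 28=-147.32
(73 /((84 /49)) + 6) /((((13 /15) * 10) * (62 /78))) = 1749 /248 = 7.05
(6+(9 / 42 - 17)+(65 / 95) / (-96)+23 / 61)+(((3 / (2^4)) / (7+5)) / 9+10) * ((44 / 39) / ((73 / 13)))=-4301535737 / 511703136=-8.41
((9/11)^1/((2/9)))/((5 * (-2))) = -81/220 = -0.37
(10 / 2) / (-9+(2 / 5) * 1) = -0.58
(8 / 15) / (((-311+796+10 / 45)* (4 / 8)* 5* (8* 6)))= 1 / 109175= 0.00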